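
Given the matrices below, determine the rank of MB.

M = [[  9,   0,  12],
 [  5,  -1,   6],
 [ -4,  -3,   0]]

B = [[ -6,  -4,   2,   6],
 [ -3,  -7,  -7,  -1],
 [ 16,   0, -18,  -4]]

3

First compute MB:
[[138, -36, -198,   6],
 [ 69, -13, -91,   7],
 [ 33,  37,  13, -21]]
Now row reduce the product.
R2 ← R2 − (1/2)·R1: [0, 5, 8, 4]
R3 ← R3 − (11/46)·R1: [0, 1049/23, 1388/23, -516/23]
R3 ← R3 − (1049/115)·R2: [0, 0, -1452/115, -6776/115]
3 nonzero rows, so rank(MB) = 3.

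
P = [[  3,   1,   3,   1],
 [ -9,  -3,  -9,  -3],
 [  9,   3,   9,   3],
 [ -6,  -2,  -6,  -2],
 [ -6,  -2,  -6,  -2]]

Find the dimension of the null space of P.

Row reduce to echelon form.
R2 ← R2 + (3)·R1: [0, 0, 0, 0]
R3 ← R3 − (3)·R1: [0, 0, 0, 0]
R4 ← R4 + (2)·R1: [0, 0, 0, 0]
R5 ← R5 + (2)·R1: [0, 0, 0, 0]
1 nonzero row, so rank(P) = 1.
P has 4 columns; by rank–nullity, nullity = 4 − 1 = 3.

3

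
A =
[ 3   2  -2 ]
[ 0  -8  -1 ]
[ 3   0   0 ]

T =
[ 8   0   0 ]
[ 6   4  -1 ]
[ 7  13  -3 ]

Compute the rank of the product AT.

3

First compute AT:
[[ 22, -18,   4],
 [-55, -45,  11],
 [ 24,   0,   0]]
Now row reduce the product.
R2 ← R2 + (5/2)·R1: [0, -90, 21]
R3 ← R3 − (12/11)·R1: [0, 216/11, -48/11]
R3 ← R3 + (12/55)·R2: [0, 0, 12/55]
3 nonzero rows, so rank(AT) = 3.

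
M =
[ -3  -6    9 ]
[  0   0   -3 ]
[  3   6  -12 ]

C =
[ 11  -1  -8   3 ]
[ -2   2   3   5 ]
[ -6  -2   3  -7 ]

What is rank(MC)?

2

First compute MC:
[[-75, -27,  33, -102],
 [ 18,   6,  -9,  21],
 [ 93,  33, -42, 123]]
Now row reduce the product.
R2 ← R2 + (6/25)·R1: [0, -12/25, -27/25, -87/25]
R3 ← R3 + (31/25)·R1: [0, -12/25, -27/25, -87/25]
R3 ← R3 − R2: [0, 0, 0, 0]
2 nonzero rows, so rank(MC) = 2.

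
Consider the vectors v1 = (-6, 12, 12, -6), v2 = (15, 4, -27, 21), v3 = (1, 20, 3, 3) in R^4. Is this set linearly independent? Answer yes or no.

yes

Form the matrix with these vectors as rows and row reduce.
R2 ← R2 + (5/2)·R1: [0, 34, 3, 6]
R3 ← R3 + (1/6)·R1: [0, 22, 5, 2]
R3 ← R3 − (11/17)·R2: [0, 0, 52/17, -32/17]
3 nonzero rows, so the 3 vectors span a space of dimension 3.
Since 3 = 3, the vectors are linearly independent.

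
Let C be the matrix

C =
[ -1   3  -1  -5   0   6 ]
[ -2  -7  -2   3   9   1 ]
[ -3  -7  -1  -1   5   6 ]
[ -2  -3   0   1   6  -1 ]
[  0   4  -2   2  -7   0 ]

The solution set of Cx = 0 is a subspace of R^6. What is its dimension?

Row reduce to echelon form.
R2 ← R2 − (2)·R1: [0, -13, 0, 13, 9, -11]
R3 ← R3 − (3)·R1: [0, -16, 2, 14, 5, -12]
R4 ← R4 − (2)·R1: [0, -9, 2, 11, 6, -13]
R3 ← R3 − (16/13)·R2: [0, 0, 2, -2, -79/13, 20/13]
R4 ← R4 − (9/13)·R2: [0, 0, 2, 2, -3/13, -70/13]
R5 ← R5 + (4/13)·R2: [0, 0, -2, 6, -55/13, -44/13]
R4 ← R4 − R3: [0, 0, 0, 4, 76/13, -90/13]
R5 ← R5 + R3: [0, 0, 0, 4, -134/13, -24/13]
R5 ← R5 − R4: [0, 0, 0, 0, -210/13, 66/13]
5 nonzero rows, so rank(C) = 5.
C has 6 columns; by rank–nullity, nullity = 6 − 5 = 1.

1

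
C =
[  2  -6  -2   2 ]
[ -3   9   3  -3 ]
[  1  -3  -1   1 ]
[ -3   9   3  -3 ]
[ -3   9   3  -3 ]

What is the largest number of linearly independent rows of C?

1

Row reduce to echelon form.
R2 ← R2 + (3/2)·R1: [0, 0, 0, 0]
R3 ← R3 − (1/2)·R1: [0, 0, 0, 0]
R4 ← R4 + (3/2)·R1: [0, 0, 0, 0]
R5 ← R5 + (3/2)·R1: [0, 0, 0, 0]
Echelon form has 1 nonzero row, so rank(C) = 1.
The rank gives the maximum number of linearly independent rows: 1.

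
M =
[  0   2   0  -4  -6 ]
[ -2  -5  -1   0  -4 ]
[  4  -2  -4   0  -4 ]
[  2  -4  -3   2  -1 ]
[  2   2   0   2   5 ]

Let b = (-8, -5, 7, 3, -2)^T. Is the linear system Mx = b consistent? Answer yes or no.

Row reduce the augmented matrix [M | b].
Swap R1 ↔ R2
R3 ← R3 + (2)·R1: [0, -12, -6, 0, -12, -3]
R4 ← R4 + R1: [0, -9, -4, 2, -5, -2]
R5 ← R5 + R1: [0, -3, -1, 2, 1, -7]
R3 ← R3 + (6)·R2: [0, 0, -6, -24, -48, -51]
R4 ← R4 + (9/2)·R2: [0, 0, -4, -16, -32, -38]
R5 ← R5 + (3/2)·R2: [0, 0, -1, -4, -8, -19]
R4 ← R4 − (2/3)·R3: [0, 0, 0, 0, 0, -4]
R5 ← R5 − (1/6)·R3: [0, 0, 0, 0, 0, -21/2]
R5 ← R5 − (21/8)·R4: [0, 0, 0, 0, 0, 0]
The echelon form has 4 nonzero rows; the last pivot sits in the augmented column, so rank(M) = 3 but rank([M|b]) = 4.
Since the ranks differ, the system is inconsistent.

no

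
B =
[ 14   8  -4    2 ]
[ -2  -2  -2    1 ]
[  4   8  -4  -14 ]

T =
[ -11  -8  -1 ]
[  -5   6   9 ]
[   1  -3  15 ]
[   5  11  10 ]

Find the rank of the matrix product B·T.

First compute BT:
[[-188, -30,  18],
 [ 35,  21, -36],
 [-158, -126, -132]]
Now row reduce the product.
R2 ← R2 + (35/188)·R1: [0, 1449/94, -3069/94]
R3 ← R3 − (79/94)·R1: [0, -4737/47, -6915/47]
R3 ← R3 + (3158/483)·R2: [0, 0, -58056/161]
3 nonzero rows, so rank(BT) = 3.

3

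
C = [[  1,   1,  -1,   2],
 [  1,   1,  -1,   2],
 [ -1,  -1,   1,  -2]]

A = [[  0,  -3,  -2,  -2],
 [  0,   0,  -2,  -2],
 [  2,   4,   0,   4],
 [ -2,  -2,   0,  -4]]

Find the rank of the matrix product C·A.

First compute CA:
[[ -6, -11,  -4, -16],
 [ -6, -11,  -4, -16],
 [  6,  11,   4,  16]]
Now row reduce the product.
R2 ← R2 − R1: [0, 0, 0, 0]
R3 ← R3 + R1: [0, 0, 0, 0]
1 nonzero row, so rank(CA) = 1.

1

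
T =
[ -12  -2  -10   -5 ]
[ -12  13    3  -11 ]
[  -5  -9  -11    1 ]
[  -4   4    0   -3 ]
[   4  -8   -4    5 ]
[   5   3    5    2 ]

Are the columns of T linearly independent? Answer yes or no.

no

Row reduce T to echelon form.
R2 ← R2 − R1: [0, 15, 13, -6]
R3 ← R3 − (5/12)·R1: [0, -49/6, -41/6, 37/12]
R4 ← R4 − (1/3)·R1: [0, 14/3, 10/3, -4/3]
R5 ← R5 + (1/3)·R1: [0, -26/3, -22/3, 10/3]
R6 ← R6 + (5/12)·R1: [0, 13/6, 5/6, -1/12]
R3 ← R3 + (49/90)·R2: [0, 0, 11/45, -11/60]
R4 ← R4 − (14/45)·R2: [0, 0, -32/45, 8/15]
R5 ← R5 + (26/45)·R2: [0, 0, 8/45, -2/15]
R6 ← R6 − (13/90)·R2: [0, 0, -47/45, 47/60]
R4 ← R4 + (32/11)·R3: [0, 0, 0, 0]
R5 ← R5 − (8/11)·R3: [0, 0, 0, 0]
R6 ← R6 + (47/11)·R3: [0, 0, 0, 0]
3 pivots among 4 columns.
Only 3 < 4 pivot columns, so the columns are linearly dependent.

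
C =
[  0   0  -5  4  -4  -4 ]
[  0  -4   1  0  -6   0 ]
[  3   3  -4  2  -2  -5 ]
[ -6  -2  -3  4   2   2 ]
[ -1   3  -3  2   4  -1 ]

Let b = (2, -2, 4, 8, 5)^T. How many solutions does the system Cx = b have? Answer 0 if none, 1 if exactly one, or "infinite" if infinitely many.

0

Row reduce the augmented matrix [C | b].
Swap R1 ↔ R3
R4 ← R4 + (2)·R1: [0, 4, -11, 8, -2, -8, 16]
R5 ← R5 + (1/3)·R1: [0, 4, -13/3, 8/3, 10/3, -8/3, 19/3]
R4 ← R4 + R2: [0, 0, -10, 8, -8, -8, 14]
R5 ← R5 + R2: [0, 0, -10/3, 8/3, -8/3, -8/3, 13/3]
R4 ← R4 − (2)·R3: [0, 0, 0, 0, 0, 0, 10]
R5 ← R5 − (2/3)·R3: [0, 0, 0, 0, 0, 0, 3]
R5 ← R5 − (3/10)·R4: [0, 0, 0, 0, 0, 0, 0]
The echelon form has 4 nonzero rows; the last pivot sits in the augmented column, so rank(C) = 3 but rank([C|b]) = 4.
Since the ranks differ, the system is inconsistent.
It has no solutions.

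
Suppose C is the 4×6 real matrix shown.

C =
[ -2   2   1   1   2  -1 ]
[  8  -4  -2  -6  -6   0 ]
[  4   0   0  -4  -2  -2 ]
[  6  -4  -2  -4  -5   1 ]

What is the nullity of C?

4

Row reduce to echelon form.
R2 ← R2 + (4)·R1: [0, 4, 2, -2, 2, -4]
R3 ← R3 + (2)·R1: [0, 4, 2, -2, 2, -4]
R4 ← R4 + (3)·R1: [0, 2, 1, -1, 1, -2]
R3 ← R3 − R2: [0, 0, 0, 0, 0, 0]
R4 ← R4 − (1/2)·R2: [0, 0, 0, 0, 0, 0]
2 nonzero rows, so rank(C) = 2.
C has 6 columns; by rank–nullity, nullity = 6 − 2 = 4.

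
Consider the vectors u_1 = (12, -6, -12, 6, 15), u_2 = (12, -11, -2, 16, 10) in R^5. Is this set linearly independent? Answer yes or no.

yes

Form the matrix with these vectors as rows and row reduce.
R2 ← R2 − R1: [0, -5, 10, 10, -5]
2 nonzero rows, so the 2 vectors span a space of dimension 2.
Since 2 = 2, the vectors are linearly independent.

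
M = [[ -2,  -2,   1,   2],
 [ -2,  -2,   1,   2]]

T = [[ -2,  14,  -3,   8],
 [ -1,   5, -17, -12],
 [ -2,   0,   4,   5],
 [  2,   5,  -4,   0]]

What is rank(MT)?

1

First compute MT:
[[  8, -28,  36,  13],
 [  8, -28,  36,  13]]
Now row reduce the product.
R2 ← R2 − R1: [0, 0, 0, 0]
1 nonzero row, so rank(MT) = 1.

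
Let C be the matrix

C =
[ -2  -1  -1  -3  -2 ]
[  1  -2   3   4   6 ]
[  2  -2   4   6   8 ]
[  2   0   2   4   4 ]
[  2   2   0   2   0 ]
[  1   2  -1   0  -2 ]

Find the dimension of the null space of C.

3

Row reduce to echelon form.
R2 ← R2 + (1/2)·R1: [0, -5/2, 5/2, 5/2, 5]
R3 ← R3 + R1: [0, -3, 3, 3, 6]
R4 ← R4 + R1: [0, -1, 1, 1, 2]
R5 ← R5 + R1: [0, 1, -1, -1, -2]
R6 ← R6 + (1/2)·R1: [0, 3/2, -3/2, -3/2, -3]
R3 ← R3 − (6/5)·R2: [0, 0, 0, 0, 0]
R4 ← R4 − (2/5)·R2: [0, 0, 0, 0, 0]
R5 ← R5 + (2/5)·R2: [0, 0, 0, 0, 0]
R6 ← R6 + (3/5)·R2: [0, 0, 0, 0, 0]
2 nonzero rows, so rank(C) = 2.
C has 5 columns; by rank–nullity, nullity = 5 − 2 = 3.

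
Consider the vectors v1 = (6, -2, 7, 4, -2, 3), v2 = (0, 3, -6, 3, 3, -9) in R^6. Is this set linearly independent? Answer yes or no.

Form the matrix with these vectors as rows and row reduce.
2 nonzero rows, so the 2 vectors span a space of dimension 2.
Since 2 = 2, the vectors are linearly independent.

yes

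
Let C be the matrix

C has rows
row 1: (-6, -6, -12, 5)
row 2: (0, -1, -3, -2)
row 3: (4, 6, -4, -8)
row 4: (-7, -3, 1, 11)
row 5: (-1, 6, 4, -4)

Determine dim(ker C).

0

Row reduce to echelon form.
R3 ← R3 + (2/3)·R1: [0, 2, -12, -14/3]
R4 ← R4 − (7/6)·R1: [0, 4, 15, 31/6]
R5 ← R5 − (1/6)·R1: [0, 7, 6, -29/6]
R3 ← R3 + (2)·R2: [0, 0, -18, -26/3]
R4 ← R4 + (4)·R2: [0, 0, 3, -17/6]
R5 ← R5 + (7)·R2: [0, 0, -15, -113/6]
R4 ← R4 + (1/6)·R3: [0, 0, 0, -77/18]
R5 ← R5 − (5/6)·R3: [0, 0, 0, -209/18]
R5 ← R5 − (19/7)·R4: [0, 0, 0, 0]
4 nonzero rows, so rank(C) = 4.
C has 4 columns; by rank–nullity, nullity = 4 − 4 = 0.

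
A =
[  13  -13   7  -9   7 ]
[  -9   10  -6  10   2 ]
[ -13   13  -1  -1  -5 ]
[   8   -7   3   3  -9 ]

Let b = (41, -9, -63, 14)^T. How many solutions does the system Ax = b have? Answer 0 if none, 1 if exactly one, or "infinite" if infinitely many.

infinite

Row reduce the augmented matrix [A | b].
R2 ← R2 + (9/13)·R1: [0, 1, -15/13, 49/13, 89/13, 252/13]
R3 ← R3 + R1: [0, 0, 6, -10, 2, -22]
R4 ← R4 − (8/13)·R1: [0, 1, -17/13, 111/13, -173/13, -146/13]
R4 ← R4 − R2: [0, 0, -2/13, 62/13, -262/13, -398/13]
R4 ← R4 + (1/39)·R3: [0, 0, 0, 176/39, -784/39, -1216/39]
The echelon form has 4 nonzero rows, and every pivot lies in the first 5 columns, so rank(A) = rank([A|b]) = 4.
The system is consistent.
rank = 4 < 5 unknowns, so there are infinitely many solutions.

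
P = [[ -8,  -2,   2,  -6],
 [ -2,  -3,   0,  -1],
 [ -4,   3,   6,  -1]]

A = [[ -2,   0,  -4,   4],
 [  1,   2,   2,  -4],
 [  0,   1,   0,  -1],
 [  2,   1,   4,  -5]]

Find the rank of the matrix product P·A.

First compute PA:
[[  2,  -8,   4,   4],
 [ -1,  -7,  -2,   9],
 [  9,  11,  18, -29]]
Now row reduce the product.
R2 ← R2 + (1/2)·R1: [0, -11, 0, 11]
R3 ← R3 − (9/2)·R1: [0, 47, 0, -47]
R3 ← R3 + (47/11)·R2: [0, 0, 0, 0]
2 nonzero rows, so rank(PA) = 2.

2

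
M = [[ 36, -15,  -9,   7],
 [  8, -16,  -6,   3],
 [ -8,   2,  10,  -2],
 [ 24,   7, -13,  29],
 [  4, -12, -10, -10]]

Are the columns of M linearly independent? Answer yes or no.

Row reduce M to echelon form.
R2 ← R2 − (2/9)·R1: [0, -38/3, -4, 13/9]
R3 ← R3 + (2/9)·R1: [0, -4/3, 8, -4/9]
R4 ← R4 − (2/3)·R1: [0, 17, -7, 73/3]
R5 ← R5 − (1/9)·R1: [0, -31/3, -9, -97/9]
R3 ← R3 − (2/19)·R2: [0, 0, 160/19, -34/57]
R4 ← R4 + (51/38)·R2: [0, 0, -235/19, 2995/114]
R5 ← R5 − (31/38)·R2: [0, 0, -109/19, -1363/114]
R4 ← R4 + (47/32)·R3: [0, 0, 0, 1219/48]
R5 ← R5 + (109/160)·R3: [0, 0, 0, -989/80]
R5 ← R5 + (129/265)·R4: [0, 0, 0, 0]
4 pivots among 4 columns.
Every column is a pivot column, so the columns are linearly independent.

yes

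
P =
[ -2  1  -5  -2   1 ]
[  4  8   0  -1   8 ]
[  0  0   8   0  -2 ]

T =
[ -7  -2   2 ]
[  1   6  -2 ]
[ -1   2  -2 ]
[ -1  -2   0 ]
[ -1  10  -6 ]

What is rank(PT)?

First compute PT:
[[ 21,  14,  -2],
 [-27, 122, -56],
 [ -6,  -4,  -4]]
Now row reduce the product.
R2 ← R2 + (9/7)·R1: [0, 140, -410/7]
R3 ← R3 + (2/7)·R1: [0, 0, -32/7]
3 nonzero rows, so rank(PT) = 3.

3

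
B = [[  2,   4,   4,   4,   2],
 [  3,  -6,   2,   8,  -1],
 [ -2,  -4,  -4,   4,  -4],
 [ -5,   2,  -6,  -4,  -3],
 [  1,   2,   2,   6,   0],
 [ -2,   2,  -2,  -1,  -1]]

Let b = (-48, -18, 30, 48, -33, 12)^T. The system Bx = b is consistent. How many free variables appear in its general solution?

2

Row reduce the augmented matrix [B | b].
R2 ← R2 − (3/2)·R1: [0, -12, -4, 2, -4, 54]
R3 ← R3 + R1: [0, 0, 0, 8, -2, -18]
R4 ← R4 + (5/2)·R1: [0, 12, 4, 6, 2, -72]
R5 ← R5 − (1/2)·R1: [0, 0, 0, 4, -1, -9]
R6 ← R6 + R1: [0, 6, 2, 3, 1, -36]
R4 ← R4 + R2: [0, 0, 0, 8, -2, -18]
R6 ← R6 + (1/2)·R2: [0, 0, 0, 4, -1, -9]
R4 ← R4 − R3: [0, 0, 0, 0, 0, 0]
R5 ← R5 − (1/2)·R3: [0, 0, 0, 0, 0, 0]
R6 ← R6 − (1/2)·R3: [0, 0, 0, 0, 0, 0]
The echelon form has 3 nonzero rows, and every pivot lies in the first 5 columns, so rank(B) = rank([B|b]) = 3.
The system is consistent.
Free variables = (unknowns) − (rank) = 5 − 3 = 2.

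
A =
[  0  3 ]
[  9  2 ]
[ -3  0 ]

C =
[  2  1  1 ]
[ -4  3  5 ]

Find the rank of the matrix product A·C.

First compute AC:
[[-12,   9,  15],
 [ 10,  15,  19],
 [ -6,  -3,  -3]]
Now row reduce the product.
R2 ← R2 + (5/6)·R1: [0, 45/2, 63/2]
R3 ← R3 − (1/2)·R1: [0, -15/2, -21/2]
R3 ← R3 + (1/3)·R2: [0, 0, 0]
2 nonzero rows, so rank(AC) = 2.

2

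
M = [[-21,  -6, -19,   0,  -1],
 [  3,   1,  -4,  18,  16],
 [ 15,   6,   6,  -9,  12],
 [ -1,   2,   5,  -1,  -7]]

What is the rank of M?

Row reduce to echelon form.
R2 ← R2 + (1/7)·R1: [0, 1/7, -47/7, 18, 111/7]
R3 ← R3 + (5/7)·R1: [0, 12/7, -53/7, -9, 79/7]
R4 ← R4 − (1/21)·R1: [0, 16/7, 124/21, -1, -146/21]
R3 ← R3 − (12)·R2: [0, 0, 73, -225, -179]
R4 ← R4 − (16)·R2: [0, 0, 340/3, -289, -782/3]
R4 ← R4 − (340/219)·R3: [0, 0, 0, 4403/73, 1258/73]
Echelon form has 4 nonzero rows, so rank(M) = 4.

4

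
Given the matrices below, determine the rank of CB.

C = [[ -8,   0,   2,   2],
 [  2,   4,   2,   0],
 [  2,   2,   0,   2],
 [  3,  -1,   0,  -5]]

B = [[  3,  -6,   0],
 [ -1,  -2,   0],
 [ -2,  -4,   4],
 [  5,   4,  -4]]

3

First compute CB:
[[-18,  48,   0],
 [ -2, -28,   8],
 [ 14,  -8,  -8],
 [-15, -36,  20]]
Now row reduce the product.
R2 ← R2 − (1/9)·R1: [0, -100/3, 8]
R3 ← R3 + (7/9)·R1: [0, 88/3, -8]
R4 ← R4 − (5/6)·R1: [0, -76, 20]
R3 ← R3 + (22/25)·R2: [0, 0, -24/25]
R4 ← R4 − (57/25)·R2: [0, 0, 44/25]
R4 ← R4 + (11/6)·R3: [0, 0, 0]
3 nonzero rows, so rank(CB) = 3.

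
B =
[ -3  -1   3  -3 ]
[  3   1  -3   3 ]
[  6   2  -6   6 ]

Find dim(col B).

1

Row reduce to echelon form.
R2 ← R2 + R1: [0, 0, 0, 0]
R3 ← R3 + (2)·R1: [0, 0, 0, 0]
Echelon form has 1 nonzero row, so rank(B) = 1.
The column space has dimension equal to the rank: 1.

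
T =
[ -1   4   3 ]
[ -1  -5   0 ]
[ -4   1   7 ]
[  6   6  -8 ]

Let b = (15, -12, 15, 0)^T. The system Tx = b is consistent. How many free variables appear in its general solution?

Row reduce the augmented matrix [T | b].
R2 ← R2 − R1: [0, -9, -3, -27]
R3 ← R3 − (4)·R1: [0, -15, -5, -45]
R4 ← R4 + (6)·R1: [0, 30, 10, 90]
R3 ← R3 − (5/3)·R2: [0, 0, 0, 0]
R4 ← R4 + (10/3)·R2: [0, 0, 0, 0]
The echelon form has 2 nonzero rows, and every pivot lies in the first 3 columns, so rank(T) = rank([T|b]) = 2.
The system is consistent.
Free variables = (unknowns) − (rank) = 3 − 2 = 1.

1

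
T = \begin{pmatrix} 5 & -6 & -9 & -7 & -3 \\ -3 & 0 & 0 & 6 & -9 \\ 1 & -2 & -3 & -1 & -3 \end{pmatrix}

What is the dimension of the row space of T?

2

Row reduce to echelon form.
R2 ← R2 + (3/5)·R1: [0, -18/5, -27/5, 9/5, -54/5]
R3 ← R3 − (1/5)·R1: [0, -4/5, -6/5, 2/5, -12/5]
R3 ← R3 − (2/9)·R2: [0, 0, 0, 0, 0]
Echelon form has 2 nonzero rows, so rank(T) = 2.
The row space has dimension equal to the rank: 2.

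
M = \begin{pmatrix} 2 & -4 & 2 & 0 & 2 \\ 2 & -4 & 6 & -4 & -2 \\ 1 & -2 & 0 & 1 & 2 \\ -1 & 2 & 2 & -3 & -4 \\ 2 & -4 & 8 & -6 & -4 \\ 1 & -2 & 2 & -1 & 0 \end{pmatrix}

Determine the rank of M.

Row reduce to echelon form.
R2 ← R2 − R1: [0, 0, 4, -4, -4]
R3 ← R3 − (1/2)·R1: [0, 0, -1, 1, 1]
R4 ← R4 + (1/2)·R1: [0, 0, 3, -3, -3]
R5 ← R5 − R1: [0, 0, 6, -6, -6]
R6 ← R6 − (1/2)·R1: [0, 0, 1, -1, -1]
R3 ← R3 + (1/4)·R2: [0, 0, 0, 0, 0]
R4 ← R4 − (3/4)·R2: [0, 0, 0, 0, 0]
R5 ← R5 − (3/2)·R2: [0, 0, 0, 0, 0]
R6 ← R6 − (1/4)·R2: [0, 0, 0, 0, 0]
Echelon form has 2 nonzero rows, so rank(M) = 2.

2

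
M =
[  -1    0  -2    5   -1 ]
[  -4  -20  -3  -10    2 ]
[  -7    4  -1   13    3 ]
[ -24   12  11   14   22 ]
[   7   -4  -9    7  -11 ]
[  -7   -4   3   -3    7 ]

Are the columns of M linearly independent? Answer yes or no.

no

Row reduce M to echelon form.
R2 ← R2 − (4)·R1: [0, -20, 5, -30, 6]
R3 ← R3 − (7)·R1: [0, 4, 13, -22, 10]
R4 ← R4 − (24)·R1: [0, 12, 59, -106, 46]
R5 ← R5 + (7)·R1: [0, -4, -23, 42, -18]
R6 ← R6 − (7)·R1: [0, -4, 17, -38, 14]
R3 ← R3 + (1/5)·R2: [0, 0, 14, -28, 56/5]
R4 ← R4 + (3/5)·R2: [0, 0, 62, -124, 248/5]
R5 ← R5 − (1/5)·R2: [0, 0, -24, 48, -96/5]
R6 ← R6 − (1/5)·R2: [0, 0, 16, -32, 64/5]
R4 ← R4 − (31/7)·R3: [0, 0, 0, 0, 0]
R5 ← R5 + (12/7)·R3: [0, 0, 0, 0, 0]
R6 ← R6 − (8/7)·R3: [0, 0, 0, 0, 0]
3 pivots among 5 columns.
Only 3 < 5 pivot columns, so the columns are linearly dependent.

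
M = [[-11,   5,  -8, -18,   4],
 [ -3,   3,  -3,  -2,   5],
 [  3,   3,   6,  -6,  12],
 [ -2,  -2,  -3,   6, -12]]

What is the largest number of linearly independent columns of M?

4

Row reduce to echelon form.
R2 ← R2 − (3/11)·R1: [0, 18/11, -9/11, 32/11, 43/11]
R3 ← R3 + (3/11)·R1: [0, 48/11, 42/11, -120/11, 144/11]
R4 ← R4 − (2/11)·R1: [0, -32/11, -17/11, 102/11, -140/11]
R3 ← R3 − (8/3)·R2: [0, 0, 6, -56/3, 8/3]
R4 ← R4 + (16/9)·R2: [0, 0, -3, 130/9, -52/9]
R4 ← R4 + (1/2)·R3: [0, 0, 0, 46/9, -40/9]
Echelon form has 4 nonzero rows, so rank(M) = 4.
The rank gives the maximum number of linearly independent columns: 4.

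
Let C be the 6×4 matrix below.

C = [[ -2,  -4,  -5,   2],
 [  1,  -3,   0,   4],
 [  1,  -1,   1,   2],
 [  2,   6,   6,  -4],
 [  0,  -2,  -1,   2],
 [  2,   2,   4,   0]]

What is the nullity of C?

Row reduce to echelon form.
R2 ← R2 + (1/2)·R1: [0, -5, -5/2, 5]
R3 ← R3 + (1/2)·R1: [0, -3, -3/2, 3]
R4 ← R4 + R1: [0, 2, 1, -2]
R6 ← R6 + R1: [0, -2, -1, 2]
R3 ← R3 − (3/5)·R2: [0, 0, 0, 0]
R4 ← R4 + (2/5)·R2: [0, 0, 0, 0]
R5 ← R5 − (2/5)·R2: [0, 0, 0, 0]
R6 ← R6 − (2/5)·R2: [0, 0, 0, 0]
2 nonzero rows, so rank(C) = 2.
C has 4 columns; by rank–nullity, nullity = 4 − 2 = 2.

2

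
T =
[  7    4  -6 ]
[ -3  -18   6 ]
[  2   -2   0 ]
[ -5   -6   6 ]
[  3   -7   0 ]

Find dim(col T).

Row reduce to echelon form.
R2 ← R2 + (3/7)·R1: [0, -114/7, 24/7]
R3 ← R3 − (2/7)·R1: [0, -22/7, 12/7]
R4 ← R4 + (5/7)·R1: [0, -22/7, 12/7]
R5 ← R5 − (3/7)·R1: [0, -61/7, 18/7]
R3 ← R3 − (11/57)·R2: [0, 0, 20/19]
R4 ← R4 − (11/57)·R2: [0, 0, 20/19]
R5 ← R5 − (61/114)·R2: [0, 0, 14/19]
R4 ← R4 − R3: [0, 0, 0]
R5 ← R5 − (7/10)·R3: [0, 0, 0]
Echelon form has 3 nonzero rows, so rank(T) = 3.
The column space has dimension equal to the rank: 3.

3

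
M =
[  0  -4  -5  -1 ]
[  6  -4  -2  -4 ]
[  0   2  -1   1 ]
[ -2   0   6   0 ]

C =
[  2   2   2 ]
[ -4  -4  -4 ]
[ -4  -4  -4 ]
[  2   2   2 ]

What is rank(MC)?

1

First compute MC:
[[ 34,  34,  34],
 [ 28,  28,  28],
 [ -2,  -2,  -2],
 [-28, -28, -28]]
Now row reduce the product.
R2 ← R2 − (14/17)·R1: [0, 0, 0]
R3 ← R3 + (1/17)·R1: [0, 0, 0]
R4 ← R4 + (14/17)·R1: [0, 0, 0]
1 nonzero row, so rank(MC) = 1.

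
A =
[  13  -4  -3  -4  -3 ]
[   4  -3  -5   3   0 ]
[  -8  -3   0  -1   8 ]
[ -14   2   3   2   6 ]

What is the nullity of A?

Row reduce to echelon form.
R2 ← R2 − (4/13)·R1: [0, -23/13, -53/13, 55/13, 12/13]
R3 ← R3 + (8/13)·R1: [0, -71/13, -24/13, -45/13, 80/13]
R4 ← R4 + (14/13)·R1: [0, -30/13, -3/13, -30/13, 36/13]
R3 ← R3 − (71/23)·R2: [0, 0, 247/23, -380/23, 76/23]
R4 ← R4 − (30/23)·R2: [0, 0, 117/23, -180/23, 36/23]
R4 ← R4 − (9/19)·R3: [0, 0, 0, 0, 0]
3 nonzero rows, so rank(A) = 3.
A has 5 columns; by rank–nullity, nullity = 5 − 3 = 2.

2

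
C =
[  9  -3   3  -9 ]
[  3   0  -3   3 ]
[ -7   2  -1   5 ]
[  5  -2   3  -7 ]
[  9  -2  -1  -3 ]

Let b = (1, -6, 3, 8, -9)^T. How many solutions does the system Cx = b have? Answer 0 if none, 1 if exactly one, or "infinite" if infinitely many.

0

Row reduce the augmented matrix [C | b].
R2 ← R2 − (1/3)·R1: [0, 1, -4, 6, -19/3]
R3 ← R3 + (7/9)·R1: [0, -1/3, 4/3, -2, 34/9]
R4 ← R4 − (5/9)·R1: [0, -1/3, 4/3, -2, 67/9]
R5 ← R5 − R1: [0, 1, -4, 6, -10]
R3 ← R3 + (1/3)·R2: [0, 0, 0, 0, 5/3]
R4 ← R4 + (1/3)·R2: [0, 0, 0, 0, 16/3]
R5 ← R5 − R2: [0, 0, 0, 0, -11/3]
R4 ← R4 − (16/5)·R3: [0, 0, 0, 0, 0]
R5 ← R5 + (11/5)·R3: [0, 0, 0, 0, 0]
The echelon form has 3 nonzero rows; the last pivot sits in the augmented column, so rank(C) = 2 but rank([C|b]) = 3.
Since the ranks differ, the system is inconsistent.
It has no solutions.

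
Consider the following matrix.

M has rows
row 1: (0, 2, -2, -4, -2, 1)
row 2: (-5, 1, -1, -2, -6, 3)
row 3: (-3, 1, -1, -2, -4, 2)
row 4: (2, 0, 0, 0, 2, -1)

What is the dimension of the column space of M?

2

Row reduce to echelon form.
Swap R1 ↔ R2
R3 ← R3 − (3/5)·R1: [0, 2/5, -2/5, -4/5, -2/5, 1/5]
R4 ← R4 + (2/5)·R1: [0, 2/5, -2/5, -4/5, -2/5, 1/5]
R3 ← R3 − (1/5)·R2: [0, 0, 0, 0, 0, 0]
R4 ← R4 − (1/5)·R2: [0, 0, 0, 0, 0, 0]
Echelon form has 2 nonzero rows, so rank(M) = 2.
The column space has dimension equal to the rank: 2.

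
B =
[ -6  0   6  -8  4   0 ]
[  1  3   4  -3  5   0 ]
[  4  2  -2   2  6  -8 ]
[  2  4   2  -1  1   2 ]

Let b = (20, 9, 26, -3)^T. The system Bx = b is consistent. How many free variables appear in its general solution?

2

Row reduce the augmented matrix [B | b].
R2 ← R2 + (1/6)·R1: [0, 3, 5, -13/3, 17/3, 0, 37/3]
R3 ← R3 + (2/3)·R1: [0, 2, 2, -10/3, 26/3, -8, 118/3]
R4 ← R4 + (1/3)·R1: [0, 4, 4, -11/3, 7/3, 2, 11/3]
R3 ← R3 − (2/3)·R2: [0, 0, -4/3, -4/9, 44/9, -8, 280/9]
R4 ← R4 − (4/3)·R2: [0, 0, -8/3, 19/9, -47/9, 2, -115/9]
R4 ← R4 − (2)·R3: [0, 0, 0, 3, -15, 18, -75]
The echelon form has 4 nonzero rows, and every pivot lies in the first 6 columns, so rank(B) = rank([B|b]) = 4.
The system is consistent.
Free variables = (unknowns) − (rank) = 6 − 4 = 2.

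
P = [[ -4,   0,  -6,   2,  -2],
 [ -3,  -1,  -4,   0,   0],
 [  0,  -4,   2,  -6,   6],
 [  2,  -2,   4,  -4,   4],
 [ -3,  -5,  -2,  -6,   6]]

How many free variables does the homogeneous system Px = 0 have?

3

Row reduce to echelon form.
R2 ← R2 − (3/4)·R1: [0, -1, 1/2, -3/2, 3/2]
R4 ← R4 + (1/2)·R1: [0, -2, 1, -3, 3]
R5 ← R5 − (3/4)·R1: [0, -5, 5/2, -15/2, 15/2]
R3 ← R3 − (4)·R2: [0, 0, 0, 0, 0]
R4 ← R4 − (2)·R2: [0, 0, 0, 0, 0]
R5 ← R5 − (5)·R2: [0, 0, 0, 0, 0]
2 nonzero rows, so rank(P) = 2.
P has 5 columns; by rank–nullity, nullity = 5 − 2 = 3.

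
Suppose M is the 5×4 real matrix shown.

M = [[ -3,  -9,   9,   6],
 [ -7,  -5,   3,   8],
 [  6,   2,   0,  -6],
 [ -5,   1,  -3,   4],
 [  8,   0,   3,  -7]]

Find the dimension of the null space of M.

Row reduce to echelon form.
R2 ← R2 − (7/3)·R1: [0, 16, -18, -6]
R3 ← R3 + (2)·R1: [0, -16, 18, 6]
R4 ← R4 − (5/3)·R1: [0, 16, -18, -6]
R5 ← R5 + (8/3)·R1: [0, -24, 27, 9]
R3 ← R3 + R2: [0, 0, 0, 0]
R4 ← R4 − R2: [0, 0, 0, 0]
R5 ← R5 + (3/2)·R2: [0, 0, 0, 0]
2 nonzero rows, so rank(M) = 2.
M has 4 columns; by rank–nullity, nullity = 4 − 2 = 2.

2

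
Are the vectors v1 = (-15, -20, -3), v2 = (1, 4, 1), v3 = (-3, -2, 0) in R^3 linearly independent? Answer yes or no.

no

Form the matrix with these vectors as rows and row reduce.
R2 ← R2 + (1/15)·R1: [0, 8/3, 4/5]
R3 ← R3 − (1/5)·R1: [0, 2, 3/5]
R3 ← R3 − (3/4)·R2: [0, 0, 0]
2 nonzero rows, so the 3 vectors span a space of dimension 2.
Since 2 < 3, the vectors are linearly dependent.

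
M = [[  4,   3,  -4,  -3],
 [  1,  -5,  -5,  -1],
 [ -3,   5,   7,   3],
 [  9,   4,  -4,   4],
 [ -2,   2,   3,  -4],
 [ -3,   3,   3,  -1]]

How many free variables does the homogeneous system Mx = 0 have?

Row reduce to echelon form.
R2 ← R2 − (1/4)·R1: [0, -23/4, -4, -1/4]
R3 ← R3 + (3/4)·R1: [0, 29/4, 4, 3/4]
R4 ← R4 − (9/4)·R1: [0, -11/4, 5, 43/4]
R5 ← R5 + (1/2)·R1: [0, 7/2, 1, -11/2]
R6 ← R6 + (3/4)·R1: [0, 21/4, 0, -13/4]
R3 ← R3 + (29/23)·R2: [0, 0, -24/23, 10/23]
R4 ← R4 − (11/23)·R2: [0, 0, 159/23, 250/23]
R5 ← R5 + (14/23)·R2: [0, 0, -33/23, -130/23]
R6 ← R6 + (21/23)·R2: [0, 0, -84/23, -80/23]
R4 ← R4 + (53/8)·R3: [0, 0, 0, 55/4]
R5 ← R5 − (11/8)·R3: [0, 0, 0, -25/4]
R6 ← R6 − (7/2)·R3: [0, 0, 0, -5]
R5 ← R5 + (5/11)·R4: [0, 0, 0, 0]
R6 ← R6 + (4/11)·R4: [0, 0, 0, 0]
4 nonzero rows, so rank(M) = 4.
M has 4 columns; by rank–nullity, nullity = 4 − 4 = 0.

0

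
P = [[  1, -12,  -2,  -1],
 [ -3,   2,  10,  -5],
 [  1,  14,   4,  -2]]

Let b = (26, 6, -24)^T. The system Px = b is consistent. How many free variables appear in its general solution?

1

Row reduce the augmented matrix [P | b].
R2 ← R2 + (3)·R1: [0, -34, 4, -8, 84]
R3 ← R3 − R1: [0, 26, 6, -1, -50]
R3 ← R3 + (13/17)·R2: [0, 0, 154/17, -121/17, 242/17]
The echelon form has 3 nonzero rows, and every pivot lies in the first 4 columns, so rank(P) = rank([P|b]) = 3.
The system is consistent.
Free variables = (unknowns) − (rank) = 4 − 3 = 1.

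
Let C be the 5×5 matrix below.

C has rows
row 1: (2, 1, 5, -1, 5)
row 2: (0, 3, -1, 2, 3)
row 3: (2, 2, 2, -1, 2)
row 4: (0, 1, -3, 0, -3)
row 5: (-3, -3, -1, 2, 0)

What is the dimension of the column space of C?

Row reduce to echelon form.
R3 ← R3 − R1: [0, 1, -3, 0, -3]
R5 ← R5 + (3/2)·R1: [0, -3/2, 13/2, 1/2, 15/2]
R3 ← R3 − (1/3)·R2: [0, 0, -8/3, -2/3, -4]
R4 ← R4 − (1/3)·R2: [0, 0, -8/3, -2/3, -4]
R5 ← R5 + (1/2)·R2: [0, 0, 6, 3/2, 9]
R4 ← R4 − R3: [0, 0, 0, 0, 0]
R5 ← R5 + (9/4)·R3: [0, 0, 0, 0, 0]
Echelon form has 3 nonzero rows, so rank(C) = 3.
The column space has dimension equal to the rank: 3.

3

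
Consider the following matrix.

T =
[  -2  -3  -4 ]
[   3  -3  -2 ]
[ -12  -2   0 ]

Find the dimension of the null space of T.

Row reduce to echelon form.
R2 ← R2 + (3/2)·R1: [0, -15/2, -8]
R3 ← R3 − (6)·R1: [0, 16, 24]
R3 ← R3 + (32/15)·R2: [0, 0, 104/15]
3 nonzero rows, so rank(T) = 3.
T has 3 columns; by rank–nullity, nullity = 3 − 3 = 0.

0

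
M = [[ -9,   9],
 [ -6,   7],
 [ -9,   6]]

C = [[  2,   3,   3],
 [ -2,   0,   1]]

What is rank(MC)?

2

First compute MC:
[[-36, -27, -18],
 [-26, -18, -11],
 [-30, -27, -21]]
Now row reduce the product.
R2 ← R2 − (13/18)·R1: [0, 3/2, 2]
R3 ← R3 − (5/6)·R1: [0, -9/2, -6]
R3 ← R3 + (3)·R2: [0, 0, 0]
2 nonzero rows, so rank(MC) = 2.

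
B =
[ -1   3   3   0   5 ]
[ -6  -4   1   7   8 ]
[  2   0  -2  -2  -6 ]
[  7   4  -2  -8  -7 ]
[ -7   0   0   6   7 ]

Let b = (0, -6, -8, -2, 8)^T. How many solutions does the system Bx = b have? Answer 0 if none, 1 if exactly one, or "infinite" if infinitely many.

0

Row reduce the augmented matrix [B | b].
R2 ← R2 − (6)·R1: [0, -22, -17, 7, -22, -6]
R3 ← R3 + (2)·R1: [0, 6, 4, -2, 4, -8]
R4 ← R4 + (7)·R1: [0, 25, 19, -8, 28, -2]
R5 ← R5 − (7)·R1: [0, -21, -21, 6, -28, 8]
R3 ← R3 + (3/11)·R2: [0, 0, -7/11, -1/11, -2, -106/11]
R4 ← R4 + (25/22)·R2: [0, 0, -7/22, -1/22, 3, -97/11]
R5 ← R5 − (21/22)·R2: [0, 0, -105/22, -15/22, -7, 151/11]
R4 ← R4 − (1/2)·R3: [0, 0, 0, 0, 4, -4]
R5 ← R5 − (15/2)·R3: [0, 0, 0, 0, 8, 86]
R5 ← R5 − (2)·R4: [0, 0, 0, 0, 0, 94]
The echelon form has 5 nonzero rows; the last pivot sits in the augmented column, so rank(B) = 4 but rank([B|b]) = 5.
Since the ranks differ, the system is inconsistent.
It has no solutions.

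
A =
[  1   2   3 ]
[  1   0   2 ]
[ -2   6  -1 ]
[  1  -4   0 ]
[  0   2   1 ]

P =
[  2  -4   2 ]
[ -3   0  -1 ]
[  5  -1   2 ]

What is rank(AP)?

2

First compute AP:
[[ 11,  -7,   6],
 [ 12,  -6,   6],
 [-27,   9, -12],
 [ 14,  -4,   6],
 [ -1,  -1,   0]]
Now row reduce the product.
R2 ← R2 − (12/11)·R1: [0, 18/11, -6/11]
R3 ← R3 + (27/11)·R1: [0, -90/11, 30/11]
R4 ← R4 − (14/11)·R1: [0, 54/11, -18/11]
R5 ← R5 + (1/11)·R1: [0, -18/11, 6/11]
R3 ← R3 + (5)·R2: [0, 0, 0]
R4 ← R4 − (3)·R2: [0, 0, 0]
R5 ← R5 + R2: [0, 0, 0]
2 nonzero rows, so rank(AP) = 2.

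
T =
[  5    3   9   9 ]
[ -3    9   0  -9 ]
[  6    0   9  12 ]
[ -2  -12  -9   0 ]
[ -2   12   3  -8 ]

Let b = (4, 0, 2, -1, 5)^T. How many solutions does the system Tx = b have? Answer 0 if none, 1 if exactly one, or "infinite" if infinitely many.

Row reduce the augmented matrix [T | b].
R2 ← R2 + (3/5)·R1: [0, 54/5, 27/5, -18/5, 12/5]
R3 ← R3 − (6/5)·R1: [0, -18/5, -9/5, 6/5, -14/5]
R4 ← R4 + (2/5)·R1: [0, -54/5, -27/5, 18/5, 3/5]
R5 ← R5 + (2/5)·R1: [0, 66/5, 33/5, -22/5, 33/5]
R3 ← R3 + (1/3)·R2: [0, 0, 0, 0, -2]
R4 ← R4 + R2: [0, 0, 0, 0, 3]
R5 ← R5 − (11/9)·R2: [0, 0, 0, 0, 11/3]
R4 ← R4 + (3/2)·R3: [0, 0, 0, 0, 0]
R5 ← R5 + (11/6)·R3: [0, 0, 0, 0, 0]
The echelon form has 3 nonzero rows; the last pivot sits in the augmented column, so rank(T) = 2 but rank([T|b]) = 3.
Since the ranks differ, the system is inconsistent.
It has no solutions.

0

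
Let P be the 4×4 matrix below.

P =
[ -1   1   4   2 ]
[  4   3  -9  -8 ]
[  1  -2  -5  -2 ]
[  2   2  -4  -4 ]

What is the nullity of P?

Row reduce to echelon form.
R2 ← R2 + (4)·R1: [0, 7, 7, 0]
R3 ← R3 + R1: [0, -1, -1, 0]
R4 ← R4 + (2)·R1: [0, 4, 4, 0]
R3 ← R3 + (1/7)·R2: [0, 0, 0, 0]
R4 ← R4 − (4/7)·R2: [0, 0, 0, 0]
2 nonzero rows, so rank(P) = 2.
P has 4 columns; by rank–nullity, nullity = 4 − 2 = 2.

2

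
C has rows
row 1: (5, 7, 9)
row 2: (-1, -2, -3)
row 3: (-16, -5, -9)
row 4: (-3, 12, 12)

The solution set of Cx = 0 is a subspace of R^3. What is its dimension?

Row reduce to echelon form.
R2 ← R2 + (1/5)·R1: [0, -3/5, -6/5]
R3 ← R3 + (16/5)·R1: [0, 87/5, 99/5]
R4 ← R4 + (3/5)·R1: [0, 81/5, 87/5]
R3 ← R3 + (29)·R2: [0, 0, -15]
R4 ← R4 + (27)·R2: [0, 0, -15]
R4 ← R4 − R3: [0, 0, 0]
3 nonzero rows, so rank(C) = 3.
C has 3 columns; by rank–nullity, nullity = 3 − 3 = 0.

0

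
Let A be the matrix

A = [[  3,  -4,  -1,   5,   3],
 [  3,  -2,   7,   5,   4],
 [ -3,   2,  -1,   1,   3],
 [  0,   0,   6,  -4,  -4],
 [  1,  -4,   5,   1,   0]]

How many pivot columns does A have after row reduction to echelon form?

Row reduce to echelon form.
R2 ← R2 − R1: [0, 2, 8, 0, 1]
R3 ← R3 + R1: [0, -2, -2, 6, 6]
R5 ← R5 − (1/3)·R1: [0, -8/3, 16/3, -2/3, -1]
R3 ← R3 + R2: [0, 0, 6, 6, 7]
R5 ← R5 + (4/3)·R2: [0, 0, 16, -2/3, 1/3]
R4 ← R4 − R3: [0, 0, 0, -10, -11]
R5 ← R5 − (8/3)·R3: [0, 0, 0, -50/3, -55/3]
R5 ← R5 − (5/3)·R4: [0, 0, 0, 0, 0]
Echelon form has 4 nonzero rows, so rank(A) = 4.
Each nonzero row contributes one pivot column: 4 pivot columns.

4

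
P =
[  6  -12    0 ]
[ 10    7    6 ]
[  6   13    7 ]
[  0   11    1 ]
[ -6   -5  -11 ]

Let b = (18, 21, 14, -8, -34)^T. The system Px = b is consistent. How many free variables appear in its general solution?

Row reduce the augmented matrix [P | b].
R2 ← R2 − (5/3)·R1: [0, 27, 6, -9]
R3 ← R3 − R1: [0, 25, 7, -4]
R5 ← R5 + R1: [0, -17, -11, -16]
R3 ← R3 − (25/27)·R2: [0, 0, 13/9, 13/3]
R4 ← R4 − (11/27)·R2: [0, 0, -13/9, -13/3]
R5 ← R5 + (17/27)·R2: [0, 0, -65/9, -65/3]
R4 ← R4 + R3: [0, 0, 0, 0]
R5 ← R5 + (5)·R3: [0, 0, 0, 0]
The echelon form has 3 nonzero rows, and every pivot lies in the first 3 columns, so rank(P) = rank([P|b]) = 3.
The system is consistent.
Free variables = (unknowns) − (rank) = 3 − 3 = 0.

0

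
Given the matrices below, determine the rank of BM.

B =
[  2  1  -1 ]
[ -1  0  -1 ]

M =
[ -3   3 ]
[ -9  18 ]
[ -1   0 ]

First compute BM:
[[-14,  24],
 [  4,  -3]]
Now row reduce the product.
R2 ← R2 + (2/7)·R1: [0, 27/7]
2 nonzero rows, so rank(BM) = 2.

2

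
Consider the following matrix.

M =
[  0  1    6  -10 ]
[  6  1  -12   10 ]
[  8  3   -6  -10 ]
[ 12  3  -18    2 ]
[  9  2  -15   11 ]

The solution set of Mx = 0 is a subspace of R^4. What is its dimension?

Row reduce to echelon form.
Swap R1 ↔ R2
R3 ← R3 − (4/3)·R1: [0, 5/3, 10, -70/3]
R4 ← R4 − (2)·R1: [0, 1, 6, -18]
R5 ← R5 − (3/2)·R1: [0, 1/2, 3, -4]
R3 ← R3 − (5/3)·R2: [0, 0, 0, -20/3]
R4 ← R4 − R2: [0, 0, 0, -8]
R5 ← R5 − (1/2)·R2: [0, 0, 0, 1]
R4 ← R4 − (6/5)·R3: [0, 0, 0, 0]
R5 ← R5 + (3/20)·R3: [0, 0, 0, 0]
3 nonzero rows, so rank(M) = 3.
M has 4 columns; by rank–nullity, nullity = 4 − 3 = 1.

1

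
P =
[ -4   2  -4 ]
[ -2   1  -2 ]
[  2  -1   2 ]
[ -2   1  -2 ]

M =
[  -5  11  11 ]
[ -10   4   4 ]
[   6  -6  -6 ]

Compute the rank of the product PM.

1

First compute PM:
[[-24, -12, -12],
 [-12,  -6,  -6],
 [ 12,   6,   6],
 [-12,  -6,  -6]]
Now row reduce the product.
R2 ← R2 − (1/2)·R1: [0, 0, 0]
R3 ← R3 + (1/2)·R1: [0, 0, 0]
R4 ← R4 − (1/2)·R1: [0, 0, 0]
1 nonzero row, so rank(PM) = 1.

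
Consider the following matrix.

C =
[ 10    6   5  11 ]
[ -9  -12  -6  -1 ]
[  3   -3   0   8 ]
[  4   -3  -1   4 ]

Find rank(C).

Row reduce to echelon form.
R2 ← R2 + (9/10)·R1: [0, -33/5, -3/2, 89/10]
R3 ← R3 − (3/10)·R1: [0, -24/5, -3/2, 47/10]
R4 ← R4 − (2/5)·R1: [0, -27/5, -3, -2/5]
R3 ← R3 − (8/11)·R2: [0, 0, -9/22, -39/22]
R4 ← R4 − (9/11)·R2: [0, 0, -39/22, -169/22]
R4 ← R4 − (13/3)·R3: [0, 0, 0, 0]
Echelon form has 3 nonzero rows, so rank(C) = 3.

3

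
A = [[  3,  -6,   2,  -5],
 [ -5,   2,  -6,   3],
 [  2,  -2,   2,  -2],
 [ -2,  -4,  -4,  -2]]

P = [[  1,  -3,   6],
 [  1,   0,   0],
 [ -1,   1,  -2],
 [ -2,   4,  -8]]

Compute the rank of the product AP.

2

First compute AP:
[[  5, -27,  54],
 [ -3,  21, -42],
 [  2, -12,  24],
 [  2,  -6,  12]]
Now row reduce the product.
R2 ← R2 + (3/5)·R1: [0, 24/5, -48/5]
R3 ← R3 − (2/5)·R1: [0, -6/5, 12/5]
R4 ← R4 − (2/5)·R1: [0, 24/5, -48/5]
R3 ← R3 + (1/4)·R2: [0, 0, 0]
R4 ← R4 − R2: [0, 0, 0]
2 nonzero rows, so rank(AP) = 2.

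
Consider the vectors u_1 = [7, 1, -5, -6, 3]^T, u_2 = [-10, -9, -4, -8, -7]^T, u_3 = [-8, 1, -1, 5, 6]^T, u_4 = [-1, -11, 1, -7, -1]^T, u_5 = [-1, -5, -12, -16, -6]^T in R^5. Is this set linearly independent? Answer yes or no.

Form the matrix with these vectors as rows and row reduce.
R2 ← R2 + (10/7)·R1: [0, -53/7, -78/7, -116/7, -19/7]
R3 ← R3 + (8/7)·R1: [0, 15/7, -47/7, -13/7, 66/7]
R4 ← R4 + (1/7)·R1: [0, -76/7, 2/7, -55/7, -4/7]
R5 ← R5 + (1/7)·R1: [0, -34/7, -89/7, -118/7, -39/7]
R3 ← R3 + (15/53)·R2: [0, 0, -523/53, -347/53, 459/53]
R4 ← R4 − (76/53)·R2: [0, 0, 862/53, 843/53, 176/53]
R5 ← R5 − (34/53)·R2: [0, 0, -295/53, -330/53, -203/53]
R4 ← R4 + (862/523)·R3: [0, 0, 0, 2675/523, 9202/523]
R5 ← R5 − (295/523)·R3: [0, 0, 0, -1325/523, -4558/523]
R5 ← R5 + (53/107)·R4: [0, 0, 0, 0, 0]
4 nonzero rows, so the 5 vectors span a space of dimension 4.
Since 4 < 5, the vectors are linearly dependent.

no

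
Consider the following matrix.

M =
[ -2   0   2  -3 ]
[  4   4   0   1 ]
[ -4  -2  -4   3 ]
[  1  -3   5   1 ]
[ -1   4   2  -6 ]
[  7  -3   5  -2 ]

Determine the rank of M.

Row reduce to echelon form.
R2 ← R2 + (2)·R1: [0, 4, 4, -5]
R3 ← R3 − (2)·R1: [0, -2, -8, 9]
R4 ← R4 + (1/2)·R1: [0, -3, 6, -1/2]
R5 ← R5 − (1/2)·R1: [0, 4, 1, -9/2]
R6 ← R6 + (7/2)·R1: [0, -3, 12, -25/2]
R3 ← R3 + (1/2)·R2: [0, 0, -6, 13/2]
R4 ← R4 + (3/4)·R2: [0, 0, 9, -17/4]
R5 ← R5 − R2: [0, 0, -3, 1/2]
R6 ← R6 + (3/4)·R2: [0, 0, 15, -65/4]
R4 ← R4 + (3/2)·R3: [0, 0, 0, 11/2]
R5 ← R5 − (1/2)·R3: [0, 0, 0, -11/4]
R6 ← R6 + (5/2)·R3: [0, 0, 0, 0]
R5 ← R5 + (1/2)·R4: [0, 0, 0, 0]
Echelon form has 4 nonzero rows, so rank(M) = 4.

4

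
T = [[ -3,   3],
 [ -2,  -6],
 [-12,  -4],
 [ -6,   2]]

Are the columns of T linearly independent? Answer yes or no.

yes

Row reduce T to echelon form.
R2 ← R2 − (2/3)·R1: [0, -8]
R3 ← R3 − (4)·R1: [0, -16]
R4 ← R4 − (2)·R1: [0, -4]
R3 ← R3 − (2)·R2: [0, 0]
R4 ← R4 − (1/2)·R2: [0, 0]
2 pivots among 2 columns.
Every column is a pivot column, so the columns are linearly independent.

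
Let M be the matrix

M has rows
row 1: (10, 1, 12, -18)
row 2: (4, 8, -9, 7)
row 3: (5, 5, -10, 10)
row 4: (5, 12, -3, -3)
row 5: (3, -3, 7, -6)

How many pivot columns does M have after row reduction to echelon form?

4

Row reduce to echelon form.
R2 ← R2 − (2/5)·R1: [0, 38/5, -69/5, 71/5]
R3 ← R3 − (1/2)·R1: [0, 9/2, -16, 19]
R4 ← R4 − (1/2)·R1: [0, 23/2, -9, 6]
R5 ← R5 − (3/10)·R1: [0, -33/10, 17/5, -3/5]
R3 ← R3 − (45/76)·R2: [0, 0, -595/76, 805/76]
R4 ← R4 − (115/76)·R2: [0, 0, 903/76, -1177/76]
R5 ← R5 + (33/76)·R2: [0, 0, -197/76, 423/76]
R4 ← R4 + (129/85)·R3: [0, 0, 0, 10/17]
R5 ← R5 − (197/595)·R3: [0, 0, 0, 35/17]
R5 ← R5 − (7/2)·R4: [0, 0, 0, 0]
Echelon form has 4 nonzero rows, so rank(M) = 4.
Each nonzero row contributes one pivot column: 4 pivot columns.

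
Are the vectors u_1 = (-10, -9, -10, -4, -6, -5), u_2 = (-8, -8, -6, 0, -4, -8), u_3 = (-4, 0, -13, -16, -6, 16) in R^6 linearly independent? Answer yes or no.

Form the matrix with these vectors as rows and row reduce.
R2 ← R2 − (4/5)·R1: [0, -4/5, 2, 16/5, 4/5, -4]
R3 ← R3 − (2/5)·R1: [0, 18/5, -9, -72/5, -18/5, 18]
R3 ← R3 + (9/2)·R2: [0, 0, 0, 0, 0, 0]
2 nonzero rows, so the 3 vectors span a space of dimension 2.
Since 2 < 3, the vectors are linearly dependent.

no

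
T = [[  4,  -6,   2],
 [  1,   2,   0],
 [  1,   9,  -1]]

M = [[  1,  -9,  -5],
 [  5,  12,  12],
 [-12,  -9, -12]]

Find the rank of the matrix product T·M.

2

First compute TM:
[[-50, -126, -116],
 [ 11,  15,  19],
 [ 58, 108, 115]]
Now row reduce the product.
R2 ← R2 + (11/50)·R1: [0, -318/25, -163/25]
R3 ← R3 + (29/25)·R1: [0, -954/25, -489/25]
R3 ← R3 − (3)·R2: [0, 0, 0]
2 nonzero rows, so rank(TM) = 2.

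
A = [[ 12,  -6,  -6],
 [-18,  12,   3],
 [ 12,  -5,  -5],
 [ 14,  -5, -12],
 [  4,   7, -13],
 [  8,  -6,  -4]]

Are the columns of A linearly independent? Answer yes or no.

yes

Row reduce A to echelon form.
R2 ← R2 + (3/2)·R1: [0, 3, -6]
R3 ← R3 − R1: [0, 1, 1]
R4 ← R4 − (7/6)·R1: [0, 2, -5]
R5 ← R5 − (1/3)·R1: [0, 9, -11]
R6 ← R6 − (2/3)·R1: [0, -2, 0]
R3 ← R3 − (1/3)·R2: [0, 0, 3]
R4 ← R4 − (2/3)·R2: [0, 0, -1]
R5 ← R5 − (3)·R2: [0, 0, 7]
R6 ← R6 + (2/3)·R2: [0, 0, -4]
R4 ← R4 + (1/3)·R3: [0, 0, 0]
R5 ← R5 − (7/3)·R3: [0, 0, 0]
R6 ← R6 + (4/3)·R3: [0, 0, 0]
3 pivots among 3 columns.
Every column is a pivot column, so the columns are linearly independent.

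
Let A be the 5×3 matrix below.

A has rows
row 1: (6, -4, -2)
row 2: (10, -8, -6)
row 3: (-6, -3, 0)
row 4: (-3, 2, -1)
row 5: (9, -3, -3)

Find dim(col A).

3

Row reduce to echelon form.
R2 ← R2 − (5/3)·R1: [0, -4/3, -8/3]
R3 ← R3 + R1: [0, -7, -2]
R4 ← R4 + (1/2)·R1: [0, 0, -2]
R5 ← R5 − (3/2)·R1: [0, 3, 0]
R3 ← R3 − (21/4)·R2: [0, 0, 12]
R5 ← R5 + (9/4)·R2: [0, 0, -6]
R4 ← R4 + (1/6)·R3: [0, 0, 0]
R5 ← R5 + (1/2)·R3: [0, 0, 0]
Echelon form has 3 nonzero rows, so rank(A) = 3.
The column space has dimension equal to the rank: 3.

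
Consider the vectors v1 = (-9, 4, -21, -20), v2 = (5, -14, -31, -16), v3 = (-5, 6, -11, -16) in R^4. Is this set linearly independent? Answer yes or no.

yes

Form the matrix with these vectors as rows and row reduce.
R2 ← R2 + (5/9)·R1: [0, -106/9, -128/3, -244/9]
R3 ← R3 − (5/9)·R1: [0, 34/9, 2/3, -44/9]
R3 ← R3 + (17/53)·R2: [0, 0, -690/53, -720/53]
3 nonzero rows, so the 3 vectors span a space of dimension 3.
Since 3 = 3, the vectors are linearly independent.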